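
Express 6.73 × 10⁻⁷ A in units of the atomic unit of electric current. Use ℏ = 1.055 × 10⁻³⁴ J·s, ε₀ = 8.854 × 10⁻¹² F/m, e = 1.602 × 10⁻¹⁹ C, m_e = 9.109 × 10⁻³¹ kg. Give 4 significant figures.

1.018 × 10⁻⁴

atomic unit of electric current: I_au = e E_h/ℏ = m_e e⁵/((4πε₀)²ℏ³) = 6.612 × 10⁻³ A.
6.73 × 10⁻⁷ / 6.612 × 10⁻³ = 1.018 × 10⁻⁴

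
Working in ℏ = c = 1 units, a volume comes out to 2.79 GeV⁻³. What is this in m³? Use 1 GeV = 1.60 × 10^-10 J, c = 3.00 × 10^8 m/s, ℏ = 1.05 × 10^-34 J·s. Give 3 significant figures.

2.13 × 10^-47 m³

Volume is [L]³ = [E]⁻³·(ℏc)³.
1 GeV⁻³ → (ℏc)³ × (1 GeV in J)⁻³ = 7.63 × 10^-48 m³.
Result: 2.79 × 7.63 × 10^-48 = 2.13 × 10^-47 m³.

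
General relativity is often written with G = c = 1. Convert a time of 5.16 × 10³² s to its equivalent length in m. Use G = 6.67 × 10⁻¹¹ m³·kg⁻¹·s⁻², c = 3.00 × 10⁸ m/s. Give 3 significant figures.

Time → length via c.
5.16 × 10³² s × (c) = 1.55 × 10⁴¹ m

1.55 × 10⁴¹ m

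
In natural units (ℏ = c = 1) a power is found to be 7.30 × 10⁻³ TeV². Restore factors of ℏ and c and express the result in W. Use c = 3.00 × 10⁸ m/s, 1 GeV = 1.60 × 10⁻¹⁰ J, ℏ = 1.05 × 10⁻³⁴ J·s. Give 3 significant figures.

1.78 × 10¹⁸ W

Power is [E]/[T] = [E]²/ℏ.
1 GeV² → 1/ℏ × (1 GeV in J)² = 2.44 × 10¹⁴ W.
Convert the energy scale: 7.30 × 10⁻³ TeV² = 7.30 × 10³ GeV².
Result: 7.30 × 10³ × 2.44 × 10¹⁴ = 1.78 × 10¹⁸ W.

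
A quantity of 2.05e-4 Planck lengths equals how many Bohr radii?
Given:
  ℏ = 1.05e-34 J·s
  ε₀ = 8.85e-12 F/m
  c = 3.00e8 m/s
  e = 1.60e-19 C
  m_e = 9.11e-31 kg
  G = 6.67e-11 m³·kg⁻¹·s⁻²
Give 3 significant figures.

Planck length: ℓ_P = √(ℏG/c³) = 1.61e-35 m
Bohr radius: a₀ = 4πε₀ℏ²/(m_e e²) = 5.26e-11 m
2.05e-4 × 1.61e-35 / 5.26e-11 = 6.28e-29

6.28e-29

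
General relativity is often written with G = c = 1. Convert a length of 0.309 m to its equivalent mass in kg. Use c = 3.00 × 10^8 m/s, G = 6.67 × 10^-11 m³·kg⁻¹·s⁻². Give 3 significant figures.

Length → mass via c²/G.
0.309 m × (c²/G) = 4.17 × 10^26 kg

4.17 × 10^26 kg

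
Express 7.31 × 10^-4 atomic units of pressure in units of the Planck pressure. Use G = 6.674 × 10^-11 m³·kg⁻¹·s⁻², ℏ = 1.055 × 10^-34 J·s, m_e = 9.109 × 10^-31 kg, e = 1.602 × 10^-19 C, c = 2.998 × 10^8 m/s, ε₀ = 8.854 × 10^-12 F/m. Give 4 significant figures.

4.622 × 10^-104

atomic unit of pressure: P_au = E_h/a₀³ = m_e⁴e¹⁰/((4πε₀)⁵ℏ⁸) = 2.929 × 10^13 Pa
Planck pressure: p_P = c⁷/(ℏG²) = 4.632 × 10^113 Pa
7.31 × 10^-4 × 2.929 × 10^13 / 4.632 × 10^113 = 4.622 × 10^-104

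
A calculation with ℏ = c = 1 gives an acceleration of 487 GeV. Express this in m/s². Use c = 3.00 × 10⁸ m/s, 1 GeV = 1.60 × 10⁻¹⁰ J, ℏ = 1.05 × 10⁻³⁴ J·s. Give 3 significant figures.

Acceleration is [L]/[T]² = c·[E]/ℏ.
1 GeV → c/ℏ × (1 GeV in J) = 4.57 × 10³² m/s².
Result: 487 × 4.57 × 10³² = 2.23 × 10³⁵ m/s².

2.23 × 10³⁵ m/s²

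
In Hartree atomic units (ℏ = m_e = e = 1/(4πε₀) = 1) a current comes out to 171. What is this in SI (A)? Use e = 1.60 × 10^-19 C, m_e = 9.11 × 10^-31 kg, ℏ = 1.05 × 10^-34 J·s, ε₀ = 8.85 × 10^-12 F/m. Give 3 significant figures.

1.14 A

One atomic unit of electric current: I_au = e E_h/ℏ = m_e e⁵/((4πε₀)²ℏ³) = 6.67 × 10^-3 A.
171 × 6.67 × 10^-3 A = 1.14 A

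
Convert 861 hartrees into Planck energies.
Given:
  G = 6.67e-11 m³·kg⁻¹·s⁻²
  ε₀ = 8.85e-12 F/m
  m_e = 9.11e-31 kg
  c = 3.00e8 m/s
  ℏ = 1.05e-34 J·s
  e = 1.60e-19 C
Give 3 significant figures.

1.93e-24

hartree: E_h = m_e e⁴/(4πε₀ℏ)² = 4.38e-18 J
Planck energy: E_P = √(ℏc⁵/G) = 1.96e9 J
861 × 4.38e-18 / 1.96e9 = 1.93e-24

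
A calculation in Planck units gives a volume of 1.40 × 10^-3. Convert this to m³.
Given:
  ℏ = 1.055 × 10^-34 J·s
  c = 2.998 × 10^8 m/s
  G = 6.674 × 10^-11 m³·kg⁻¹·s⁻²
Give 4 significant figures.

One Planck volume: V_P = (ℏG/c³)^(3/2) = 4.224 × 10^-105 m³.
1.40 × 10^-3 × 4.224 × 10^-105 m³ = 5.913 × 10^-108 m³

5.913 × 10^-108 m³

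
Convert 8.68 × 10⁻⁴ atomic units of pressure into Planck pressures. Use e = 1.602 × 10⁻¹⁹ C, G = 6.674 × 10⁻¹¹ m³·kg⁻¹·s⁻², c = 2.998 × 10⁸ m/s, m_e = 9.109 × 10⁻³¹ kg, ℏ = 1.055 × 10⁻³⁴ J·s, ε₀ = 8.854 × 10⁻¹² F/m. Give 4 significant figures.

5.489 × 10⁻¹⁰⁴

atomic unit of pressure: P_au = E_h/a₀³ = m_e⁴e¹⁰/((4πε₀)⁵ℏ⁸) = 2.929 × 10¹³ Pa
Planck pressure: p_P = c⁷/(ℏG²) = 4.632 × 10¹¹³ Pa
8.68 × 10⁻⁴ × 2.929 × 10¹³ / 4.632 × 10¹¹³ = 5.489 × 10⁻¹⁰⁴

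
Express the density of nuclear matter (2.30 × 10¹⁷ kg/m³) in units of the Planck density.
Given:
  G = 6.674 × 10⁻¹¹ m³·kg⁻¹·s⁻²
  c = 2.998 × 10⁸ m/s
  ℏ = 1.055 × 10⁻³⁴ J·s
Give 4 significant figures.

4.463 × 10⁻⁸⁰

Planck density: ρ_P = c⁵/(ℏG²) = 5.154 × 10⁹⁶ kg/m³.
2.30 × 10¹⁷ / 5.154 × 10⁹⁶ = 4.463 × 10⁻⁸⁰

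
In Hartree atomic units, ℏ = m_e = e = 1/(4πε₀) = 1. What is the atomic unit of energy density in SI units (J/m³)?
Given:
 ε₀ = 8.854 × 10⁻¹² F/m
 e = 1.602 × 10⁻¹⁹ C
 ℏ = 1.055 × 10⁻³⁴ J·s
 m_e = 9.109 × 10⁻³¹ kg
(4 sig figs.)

2.929 × 10¹³ J/m³

Dimensional analysis gives u_au = E_h/a₀³ = m_e⁴e¹⁰/((4πε₀)⁵ℏ⁸).
E_h = 4.354 × 10⁻¹⁸ J
a₀ = 5.297 × 10⁻¹¹ m
E_h/a₀³ = 2.929 × 10¹³ J/m³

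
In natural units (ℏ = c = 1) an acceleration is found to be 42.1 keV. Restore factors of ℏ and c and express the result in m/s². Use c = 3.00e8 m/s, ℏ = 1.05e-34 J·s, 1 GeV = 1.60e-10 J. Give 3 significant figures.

Acceleration is [L]/[T]² = c·[E]/ℏ.
1 GeV → c/ℏ × (1 GeV in J) = 4.57e32 m/s².
Convert the energy scale: 42.1 keV = 4.21e-5 GeV.
Result: 4.21e-5 × 4.57e32 = 1.92e28 m/s².

1.92e28 m/s²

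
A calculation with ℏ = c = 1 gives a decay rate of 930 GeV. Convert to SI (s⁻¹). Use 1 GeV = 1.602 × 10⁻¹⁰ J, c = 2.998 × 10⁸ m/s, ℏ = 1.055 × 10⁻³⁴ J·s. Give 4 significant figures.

A rate is [E]/ℏ; divide by ℏ.
1 GeV → 1/ℏ × (1 GeV in J) = 1.518 × 10²⁴ s⁻¹.
Result: 930 × 1.518 × 10²⁴ = 1.412 × 10²⁷ s⁻¹.

1.412 × 10²⁷ s⁻¹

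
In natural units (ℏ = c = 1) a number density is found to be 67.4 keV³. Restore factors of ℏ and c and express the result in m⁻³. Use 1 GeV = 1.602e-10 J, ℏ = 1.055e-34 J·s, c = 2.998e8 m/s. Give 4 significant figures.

8.758e30 m⁻³

Number density is [L]⁻³ = [E]³/(ℏc)³.
1 GeV³ → 1/(ℏc)³ × (1 GeV in J)³ = 1.299e47 m⁻³.
Convert the energy scale: 67.4 keV³ = 6.74e-17 GeV³.
Result: 6.74e-17 × 1.299e47 = 8.758e30 m⁻³.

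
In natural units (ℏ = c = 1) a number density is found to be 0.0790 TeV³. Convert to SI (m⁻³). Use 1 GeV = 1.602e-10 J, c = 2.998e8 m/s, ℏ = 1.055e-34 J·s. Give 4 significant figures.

1.027e55 m⁻³

Number density is [L]⁻³ = [E]³/(ℏc)³.
1 GeV³ → 1/(ℏc)³ × (1 GeV in J)³ = 1.299e47 m⁻³.
Convert the energy scale: 0.0790 TeV³ = 7.90e7 GeV³.
Result: 7.90e7 × 1.299e47 = 1.027e55 m⁻³.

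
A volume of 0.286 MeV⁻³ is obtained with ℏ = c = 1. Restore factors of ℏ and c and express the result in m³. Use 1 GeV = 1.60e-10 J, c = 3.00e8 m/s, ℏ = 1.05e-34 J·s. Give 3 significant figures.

Volume is [L]³ = [E]⁻³·(ℏc)³.
1 GeV⁻³ → (ℏc)³ × (1 GeV in J)⁻³ = 7.63e-48 m³.
Convert the energy scale: 0.286 MeV⁻³ = 2.86e8 GeV⁻³.
Result: 2.86e8 × 7.63e-48 = 2.18e-39 m³.

2.18e-39 m³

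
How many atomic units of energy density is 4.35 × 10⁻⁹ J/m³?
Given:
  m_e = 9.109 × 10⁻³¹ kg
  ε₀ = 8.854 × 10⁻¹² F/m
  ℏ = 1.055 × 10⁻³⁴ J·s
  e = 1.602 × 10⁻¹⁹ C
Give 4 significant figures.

atomic unit of energy density: u_au = E_h/a₀³ = m_e⁴e¹⁰/((4πε₀)⁵ℏ⁸) = 2.929 × 10¹³ J/m³.
4.35 × 10⁻⁹ / 2.929 × 10¹³ = 1.485 × 10⁻²²

1.485 × 10⁻²²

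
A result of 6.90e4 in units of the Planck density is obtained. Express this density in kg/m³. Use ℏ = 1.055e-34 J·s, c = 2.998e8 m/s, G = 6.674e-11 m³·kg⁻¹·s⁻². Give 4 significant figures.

3.556e101 kg/m³

One Planck density: ρ_P = c⁵/(ℏG²) = 5.154e96 kg/m³.
6.90e4 × 5.154e96 kg/m³ = 3.556e101 kg/m³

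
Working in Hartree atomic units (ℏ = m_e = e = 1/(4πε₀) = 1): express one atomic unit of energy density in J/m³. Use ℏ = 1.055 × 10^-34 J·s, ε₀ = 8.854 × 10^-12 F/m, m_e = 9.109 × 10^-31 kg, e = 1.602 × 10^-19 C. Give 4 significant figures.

The unique combination of the constants set to 1 with dimensions of energy density is u_au = E_h/a₀³ = m_e⁴e¹⁰/((4πε₀)⁵ℏ⁸).
E_h = 4.354 × 10^-18 J
a₀ = 5.297 × 10^-11 m
E_h/a₀³ = 2.929 × 10^13 J/m³

2.929 × 10^13 J/m³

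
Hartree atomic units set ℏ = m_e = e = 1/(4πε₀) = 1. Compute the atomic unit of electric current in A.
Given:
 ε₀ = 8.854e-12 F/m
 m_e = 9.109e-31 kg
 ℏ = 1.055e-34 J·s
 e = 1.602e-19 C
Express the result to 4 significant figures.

From ℏ = m_e = e = 1/(4πε₀) = 1 the current scale is I_au = e E_h/ℏ = m_e e⁵/((4πε₀)²ℏ³).
E_h = 4.354e-18 J
e·E_h/ℏ = 6.612e-3 A

6.612e-3 A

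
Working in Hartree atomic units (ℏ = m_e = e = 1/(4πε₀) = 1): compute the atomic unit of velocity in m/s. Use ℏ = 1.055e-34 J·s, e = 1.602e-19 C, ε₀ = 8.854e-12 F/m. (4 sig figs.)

2.186e6 m/s

From ℏ = m_e = e = 1/(4πε₀) = 1 the velocity scale is v_au = e²/(4πε₀ℏ).
  = 2.566e-38 / 1.174e-44
  = 2.186e6 m/s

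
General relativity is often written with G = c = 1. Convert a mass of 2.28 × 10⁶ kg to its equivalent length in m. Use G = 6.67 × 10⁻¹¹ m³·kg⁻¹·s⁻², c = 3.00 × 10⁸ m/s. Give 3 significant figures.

In G = c = 1 units mass has dimensions of length; the conversion factor is G/c².
2.28 × 10⁶ kg × (G/c²) = 1.69 × 10⁻²¹ m

1.69 × 10⁻²¹ m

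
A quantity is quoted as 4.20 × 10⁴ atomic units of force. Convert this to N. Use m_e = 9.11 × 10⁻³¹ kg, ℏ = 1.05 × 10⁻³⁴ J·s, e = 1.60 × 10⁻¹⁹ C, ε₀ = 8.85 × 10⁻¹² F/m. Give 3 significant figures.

One atomic unit of force: F_au = E_h/a₀ = m_e²e⁶/((4πε₀)³ℏ⁴) = 8.33 × 10⁻⁸ N.
4.20 × 10⁴ × 8.33 × 10⁻⁸ N = 3.50 × 10⁻³ N

3.50 × 10⁻³ N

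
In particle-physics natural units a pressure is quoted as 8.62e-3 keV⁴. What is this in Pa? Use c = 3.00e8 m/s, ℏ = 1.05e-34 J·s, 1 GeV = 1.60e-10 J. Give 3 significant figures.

Pressure is [E]/[L]³ = [E]⁴/(ℏc)³.
1 GeV⁴ → 1/(ℏc)³ × (1 GeV in J)⁴ = 2.10e37 Pa.
Convert the energy scale: 8.62e-3 keV⁴ = 8.62e-27 GeV⁴.
Result: 8.62e-27 × 2.10e37 = 1.81e11 Pa.

1.81e11 Pa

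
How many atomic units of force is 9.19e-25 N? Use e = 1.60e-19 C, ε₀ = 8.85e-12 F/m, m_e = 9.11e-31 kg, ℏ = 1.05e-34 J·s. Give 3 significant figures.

atomic unit of force: F_au = E_h/a₀ = m_e²e⁶/((4πε₀)³ℏ⁴) = 8.33e-8 N.
9.19e-25 / 8.33e-8 = 1.10e-17

1.10e-17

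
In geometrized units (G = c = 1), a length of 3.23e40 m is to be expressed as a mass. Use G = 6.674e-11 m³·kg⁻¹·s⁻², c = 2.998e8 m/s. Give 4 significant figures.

4.350e67 kg

Length → mass via c²/G.
3.23e40 m × (c²/G) = 4.350e67 kg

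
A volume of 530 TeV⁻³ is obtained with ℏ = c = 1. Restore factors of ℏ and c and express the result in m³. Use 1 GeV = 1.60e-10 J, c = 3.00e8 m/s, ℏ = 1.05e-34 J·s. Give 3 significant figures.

4.04e-54 m³

Volume is [L]³ = [E]⁻³·(ℏc)³.
1 GeV⁻³ → (ℏc)³ × (1 GeV in J)⁻³ = 7.63e-48 m³.
Convert the energy scale: 530 TeV⁻³ = 5.30e-7 GeV⁻³.
Result: 5.30e-7 × 7.63e-48 = 4.04e-54 m³.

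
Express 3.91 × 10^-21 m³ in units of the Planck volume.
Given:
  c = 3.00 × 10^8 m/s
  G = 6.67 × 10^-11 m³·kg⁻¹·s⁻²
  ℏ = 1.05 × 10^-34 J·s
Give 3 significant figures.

Planck volume: V_P = (ℏG/c³)^(3/2) = 4.18 × 10^-105 m³.
3.91 × 10^-21 / 4.18 × 10^-105 = 9.36 × 10^83

9.36 × 10^83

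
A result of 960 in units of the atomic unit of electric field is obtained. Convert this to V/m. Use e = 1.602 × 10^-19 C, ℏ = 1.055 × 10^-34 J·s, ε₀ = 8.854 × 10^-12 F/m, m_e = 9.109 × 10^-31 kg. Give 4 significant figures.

One atomic unit of electric field: E_au = E_h/(e a₀) = m_e²e⁵/((4πε₀)³ℏ⁴) = 5.131 × 10^11 V/m.
960 × 5.131 × 10^11 V/m = 4.926 × 10^14 V/m

4.926 × 10^14 V/m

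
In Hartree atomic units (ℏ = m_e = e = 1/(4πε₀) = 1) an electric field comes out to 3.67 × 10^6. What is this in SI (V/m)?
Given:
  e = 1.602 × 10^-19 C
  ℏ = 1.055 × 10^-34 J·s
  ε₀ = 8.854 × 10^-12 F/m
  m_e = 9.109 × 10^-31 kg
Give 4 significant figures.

One atomic unit of electric field: E_au = E_h/(e a₀) = m_e²e⁵/((4πε₀)³ℏ⁴) = 5.131 × 10^11 V/m.
3.67 × 10^6 × 5.131 × 10^11 V/m = 1.883 × 10^18 V/m

1.883 × 10^18 V/m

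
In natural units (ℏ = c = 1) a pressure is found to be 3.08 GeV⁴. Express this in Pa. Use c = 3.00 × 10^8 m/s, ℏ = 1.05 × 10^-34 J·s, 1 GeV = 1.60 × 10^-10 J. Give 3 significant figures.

Pressure is [E]/[L]³ = [E]⁴/(ℏc)³.
1 GeV⁴ → 1/(ℏc)³ × (1 GeV in J)⁴ = 2.10 × 10^37 Pa.
Result: 3.08 × 2.10 × 10^37 = 6.46 × 10^37 Pa.

6.46 × 10^37 Pa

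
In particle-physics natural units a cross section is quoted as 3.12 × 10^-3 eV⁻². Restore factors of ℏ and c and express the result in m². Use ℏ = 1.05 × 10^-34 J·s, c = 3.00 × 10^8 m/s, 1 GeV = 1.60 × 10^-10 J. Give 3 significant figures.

1.21 × 10^-16 m²

Area is [L]² = [E]⁻²·(ℏc)²; restore (ℏc)².
1 GeV⁻² → (ℏc)² × (1 GeV in J)⁻² = 3.88 × 10^-32 m².
Convert the energy scale: 3.12 × 10^-3 eV⁻² = 3.12 × 10^15 GeV⁻².
Result: 3.12 × 10^15 × 3.88 × 10^-32 = 1.21 × 10^-16 m².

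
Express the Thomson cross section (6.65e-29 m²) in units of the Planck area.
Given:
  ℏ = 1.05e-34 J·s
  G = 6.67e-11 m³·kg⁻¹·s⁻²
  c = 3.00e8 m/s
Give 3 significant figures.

2.56e41

Planck area: A_P = ℏG/c³ = 2.59e-70 m².
6.65e-29 / 2.59e-70 = 2.56e41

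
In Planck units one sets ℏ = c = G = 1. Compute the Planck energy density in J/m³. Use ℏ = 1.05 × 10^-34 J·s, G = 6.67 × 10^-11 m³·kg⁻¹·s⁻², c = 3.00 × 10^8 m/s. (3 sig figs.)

4.68 × 10^113 J/m³

u_P = c⁷/(ℏG²)
  = 2.19 × 10^59 / 4.67 × 10^-55
  = 4.68 × 10^113 J/m³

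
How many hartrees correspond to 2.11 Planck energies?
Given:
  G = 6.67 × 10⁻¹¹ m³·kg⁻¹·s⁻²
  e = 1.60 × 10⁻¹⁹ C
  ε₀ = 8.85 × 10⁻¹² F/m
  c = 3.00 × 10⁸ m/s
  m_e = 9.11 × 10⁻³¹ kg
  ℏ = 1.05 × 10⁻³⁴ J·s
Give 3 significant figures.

Planck energy: E_P = √(ℏc⁵/G) = 1.96 × 10⁹ J
hartree: E_h = m_e e⁴/(4πε₀ℏ)² = 4.38 × 10⁻¹⁸ J
2.11 × 1.96 × 10⁹ / 4.38 × 10⁻¹⁸ = 9.43 × 10²⁶

9.43 × 10²⁶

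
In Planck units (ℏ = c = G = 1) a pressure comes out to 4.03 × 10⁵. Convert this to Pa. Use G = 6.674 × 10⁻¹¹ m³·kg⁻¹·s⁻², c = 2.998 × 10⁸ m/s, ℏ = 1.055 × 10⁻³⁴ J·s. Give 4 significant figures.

1.867 × 10¹¹⁹ Pa

One Planck pressure: p_P = c⁷/(ℏG²) = 4.632 × 10¹¹³ Pa.
4.03 × 10⁵ × 4.632 × 10¹¹³ Pa = 1.867 × 10¹¹⁹ Pa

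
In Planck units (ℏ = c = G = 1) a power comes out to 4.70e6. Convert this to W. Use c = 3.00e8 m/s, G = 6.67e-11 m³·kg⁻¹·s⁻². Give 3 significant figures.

One Planck power: P_P = c⁵/G = 3.64e52 W.
4.70e6 × 3.64e52 W = 1.71e59 W

1.71e59 W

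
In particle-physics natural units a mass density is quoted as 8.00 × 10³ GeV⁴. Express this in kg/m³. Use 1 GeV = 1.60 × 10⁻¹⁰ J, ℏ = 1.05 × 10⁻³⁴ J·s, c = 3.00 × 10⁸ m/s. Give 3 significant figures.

Mass density is [E]/(c²[L]³) = [E]⁴/(ℏ³c⁵).
1 GeV⁴ → 1/(ℏ³c⁵) × (1 GeV in J)⁴ = 2.33 × 10²⁰ kg/m³.
Result: 8.00 × 10³ × 2.33 × 10²⁰ = 1.86 × 10²⁴ kg/m³.

1.86 × 10²⁴ kg/m³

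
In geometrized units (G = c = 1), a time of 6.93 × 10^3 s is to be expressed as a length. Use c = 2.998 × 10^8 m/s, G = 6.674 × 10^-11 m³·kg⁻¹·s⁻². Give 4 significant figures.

2.078 × 10^12 m

Time → length via c.
6.93 × 10^3 s × (c) = 2.078 × 10^12 m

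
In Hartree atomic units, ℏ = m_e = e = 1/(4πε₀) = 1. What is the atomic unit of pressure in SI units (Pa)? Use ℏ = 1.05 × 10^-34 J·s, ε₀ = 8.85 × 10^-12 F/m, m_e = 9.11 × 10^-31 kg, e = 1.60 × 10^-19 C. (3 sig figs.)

The unique combination of the constants set to 1 with dimensions of pressure is P_au = E_h/a₀³ = m_e⁴e¹⁰/((4πε₀)⁵ℏ⁸).
E_h = 4.38 × 10^-18 J
a₀ = 5.26 × 10^-11 m
E_h/a₀³ = 3.01 × 10^13 Pa

3.01 × 10^13 Pa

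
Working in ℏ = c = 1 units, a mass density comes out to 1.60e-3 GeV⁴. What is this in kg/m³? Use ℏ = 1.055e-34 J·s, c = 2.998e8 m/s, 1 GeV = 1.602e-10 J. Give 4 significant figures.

Mass density is [E]/(c²[L]³) = [E]⁴/(ℏ³c⁵).
1 GeV⁴ → 1/(ℏ³c⁵) × (1 GeV in J)⁴ = 2.316e20 kg/m³.
Result: 1.60e-3 × 2.316e20 = 3.706e17 kg/m³.

3.706e17 kg/m³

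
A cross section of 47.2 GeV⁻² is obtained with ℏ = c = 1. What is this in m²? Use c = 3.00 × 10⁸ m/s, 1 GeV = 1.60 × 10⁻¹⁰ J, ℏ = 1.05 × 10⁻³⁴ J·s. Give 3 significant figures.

1.83 × 10⁻³⁰ m²

Area is [L]² = [E]⁻²·(ℏc)²; restore (ℏc)².
1 GeV⁻² → (ℏc)² × (1 GeV in J)⁻² = 3.88 × 10⁻³² m².
Result: 47.2 × 3.88 × 10⁻³² = 1.83 × 10⁻³⁰ m².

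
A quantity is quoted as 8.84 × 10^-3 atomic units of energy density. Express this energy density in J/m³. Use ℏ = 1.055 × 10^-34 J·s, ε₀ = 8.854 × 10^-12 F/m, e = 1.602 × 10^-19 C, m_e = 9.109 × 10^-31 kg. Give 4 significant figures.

One atomic unit of energy density: u_au = E_h/a₀³ = m_e⁴e¹⁰/((4πε₀)⁵ℏ⁸) = 2.929 × 10^13 J/m³.
8.84 × 10^-3 × 2.929 × 10^13 J/m³ = 2.589 × 10^11 J/m³

2.589 × 10^11 J/m³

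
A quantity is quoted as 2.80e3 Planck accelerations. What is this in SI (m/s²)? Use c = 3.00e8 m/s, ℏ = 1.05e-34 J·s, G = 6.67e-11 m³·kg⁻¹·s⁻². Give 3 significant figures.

1.56e55 m/s²

One Planck acceleration: a_P = √(c⁷/(ℏG)) = 5.59e51 m/s².
2.80e3 × 5.59e51 m/s² = 1.56e55 m/s²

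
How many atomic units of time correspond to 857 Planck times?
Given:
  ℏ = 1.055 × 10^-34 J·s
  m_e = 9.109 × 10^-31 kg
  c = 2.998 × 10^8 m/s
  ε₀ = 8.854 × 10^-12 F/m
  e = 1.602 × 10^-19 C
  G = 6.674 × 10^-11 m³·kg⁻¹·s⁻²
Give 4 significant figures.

Planck time: t_P = √(ℏG/c⁵) = 5.392 × 10^-44 s
atomic unit of time: τ_au = (4πε₀)²ℏ³/(m_e e⁴) = 2.423 × 10^-17 s
857 × 5.392 × 10^-44 / 2.423 × 10^-17 = 1.907 × 10^-24

1.907 × 10^-24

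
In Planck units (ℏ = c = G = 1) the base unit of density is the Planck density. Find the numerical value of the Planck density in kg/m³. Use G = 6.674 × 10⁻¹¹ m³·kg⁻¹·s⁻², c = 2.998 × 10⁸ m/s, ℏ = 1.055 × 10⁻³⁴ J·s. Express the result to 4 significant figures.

ρ_P = c⁵/(ℏG²)
  = 2.422 × 10⁴² / 4.699 × 10⁻⁵⁵
  = 5.154 × 10⁹⁶ kg/m³

5.154 × 10⁹⁶ kg/m³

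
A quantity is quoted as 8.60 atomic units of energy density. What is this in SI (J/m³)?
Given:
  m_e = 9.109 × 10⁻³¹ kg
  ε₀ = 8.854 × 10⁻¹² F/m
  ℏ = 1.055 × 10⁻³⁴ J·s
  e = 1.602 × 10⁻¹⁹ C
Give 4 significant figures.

One atomic unit of energy density: u_au = E_h/a₀³ = m_e⁴e¹⁰/((4πε₀)⁵ℏ⁸) = 2.929 × 10¹³ J/m³.
8.60 × 2.929 × 10¹³ J/m³ = 2.519 × 10¹⁴ J/m³

2.519 × 10¹⁴ J/m³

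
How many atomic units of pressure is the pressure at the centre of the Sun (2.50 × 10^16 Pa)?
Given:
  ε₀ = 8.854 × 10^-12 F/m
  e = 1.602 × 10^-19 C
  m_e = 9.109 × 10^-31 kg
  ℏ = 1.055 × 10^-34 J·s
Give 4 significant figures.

atomic unit of pressure: P_au = E_h/a₀³ = m_e⁴e¹⁰/((4πε₀)⁵ℏ⁸) = 2.929 × 10^13 Pa.
2.50 × 10^16 / 2.929 × 10^13 = 853.5

853.5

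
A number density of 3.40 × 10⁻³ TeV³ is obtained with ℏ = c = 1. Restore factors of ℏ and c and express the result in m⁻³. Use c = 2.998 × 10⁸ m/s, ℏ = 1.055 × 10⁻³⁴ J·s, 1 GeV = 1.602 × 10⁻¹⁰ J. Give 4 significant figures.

Number density is [L]⁻³ = [E]³/(ℏc)³.
1 GeV³ → 1/(ℏc)³ × (1 GeV in J)³ = 1.299 × 10⁴⁷ m⁻³.
Convert the energy scale: 3.40 × 10⁻³ TeV³ = 3.40 × 10⁶ GeV³.
Result: 3.40 × 10⁶ × 1.299 × 10⁴⁷ = 4.418 × 10⁵³ m⁻³.

4.418 × 10⁵³ m⁻³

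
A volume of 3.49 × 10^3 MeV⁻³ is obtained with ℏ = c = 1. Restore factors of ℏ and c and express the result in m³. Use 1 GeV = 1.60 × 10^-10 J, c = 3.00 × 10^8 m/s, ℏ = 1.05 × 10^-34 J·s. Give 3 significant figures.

2.66 × 10^-35 m³

Volume is [L]³ = [E]⁻³·(ℏc)³.
1 GeV⁻³ → (ℏc)³ × (1 GeV in J)⁻³ = 7.63 × 10^-48 m³.
Convert the energy scale: 3.49 × 10^3 MeV⁻³ = 3.49 × 10^12 GeV⁻³.
Result: 3.49 × 10^12 × 7.63 × 10^-48 = 2.66 × 10^-35 m³.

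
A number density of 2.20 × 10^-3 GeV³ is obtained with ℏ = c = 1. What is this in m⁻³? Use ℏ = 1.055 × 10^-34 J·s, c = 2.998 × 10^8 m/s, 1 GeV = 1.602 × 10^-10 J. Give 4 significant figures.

2.859 × 10^44 m⁻³

Number density is [L]⁻³ = [E]³/(ℏc)³.
1 GeV³ → 1/(ℏc)³ × (1 GeV in J)³ = 1.299 × 10^47 m⁻³.
Result: 2.20 × 10^-3 × 1.299 × 10^47 = 2.859 × 10^44 m⁻³.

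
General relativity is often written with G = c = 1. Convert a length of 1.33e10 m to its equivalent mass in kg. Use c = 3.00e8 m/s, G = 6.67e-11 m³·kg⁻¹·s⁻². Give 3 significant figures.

1.79e37 kg

Length → mass via c²/G.
1.33e10 m × (c²/G) = 1.79e37 kg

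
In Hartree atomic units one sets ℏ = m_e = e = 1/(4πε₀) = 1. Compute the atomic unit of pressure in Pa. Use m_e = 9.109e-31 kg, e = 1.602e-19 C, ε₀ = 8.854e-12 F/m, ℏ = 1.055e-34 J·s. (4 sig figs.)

2.929e13 Pa

P_au = E_h/a₀³ = m_e⁴e¹⁰/((4πε₀)⁵ℏ⁸)
E_h = 4.354e-18 J
a₀ = 5.297e-11 m
E_h/a₀³ = 2.929e13 Pa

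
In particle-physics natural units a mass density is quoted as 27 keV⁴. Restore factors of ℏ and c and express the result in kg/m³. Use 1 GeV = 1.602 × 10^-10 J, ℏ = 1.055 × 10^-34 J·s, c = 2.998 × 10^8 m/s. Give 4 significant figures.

6.253 × 10^-3 kg/m³

Mass density is [E]/(c²[L]³) = [E]⁴/(ℏ³c⁵).
1 GeV⁴ → 1/(ℏ³c⁵) × (1 GeV in J)⁴ = 2.316 × 10^20 kg/m³.
Convert the energy scale: 27 keV⁴ = 2.70 × 10^-23 GeV⁴.
Result: 2.70 × 10^-23 × 2.316 × 10^20 = 6.253 × 10^-3 kg/m³.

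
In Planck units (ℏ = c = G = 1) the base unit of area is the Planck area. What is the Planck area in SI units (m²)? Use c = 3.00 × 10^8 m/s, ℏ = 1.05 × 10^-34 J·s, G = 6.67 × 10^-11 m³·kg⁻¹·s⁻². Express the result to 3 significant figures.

2.59 × 10^-70 m²

A_P = ℏG/c³
  = 7.00 × 10^-45 / 2.70 × 10^25
  = 2.59 × 10^-70 m²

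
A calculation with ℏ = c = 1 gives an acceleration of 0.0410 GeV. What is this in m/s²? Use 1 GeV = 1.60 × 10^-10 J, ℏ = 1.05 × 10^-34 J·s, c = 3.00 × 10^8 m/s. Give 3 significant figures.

Acceleration is [L]/[T]² = c·[E]/ℏ.
1 GeV → c/ℏ × (1 GeV in J) = 4.57 × 10^32 m/s².
Result: 0.0410 × 4.57 × 10^32 = 1.87 × 10^31 m/s².

1.87 × 10^31 m/s²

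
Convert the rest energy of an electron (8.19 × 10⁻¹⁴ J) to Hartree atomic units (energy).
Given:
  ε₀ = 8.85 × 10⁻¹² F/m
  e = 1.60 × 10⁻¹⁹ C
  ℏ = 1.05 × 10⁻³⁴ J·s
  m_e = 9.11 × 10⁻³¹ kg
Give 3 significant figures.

1.87 × 10⁴

hartree: E_h = m_e e⁴/(4πε₀ℏ)² = 4.38 × 10⁻¹⁸ J.
8.19 × 10⁻¹⁴ / 4.38 × 10⁻¹⁸ = 1.87 × 10⁴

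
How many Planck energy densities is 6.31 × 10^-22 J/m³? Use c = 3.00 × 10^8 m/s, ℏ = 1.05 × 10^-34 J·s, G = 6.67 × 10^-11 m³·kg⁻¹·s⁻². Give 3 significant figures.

Planck energy density: u_P = c⁷/(ℏG²) = 4.68 × 10^113 J/m³.
6.31 × 10^-22 / 4.68 × 10^113 = 1.35 × 10^-135

1.35 × 10^-135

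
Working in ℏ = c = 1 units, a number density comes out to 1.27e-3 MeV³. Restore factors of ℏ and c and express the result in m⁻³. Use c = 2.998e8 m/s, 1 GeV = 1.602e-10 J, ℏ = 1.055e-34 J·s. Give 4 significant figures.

1.650e35 m⁻³

Number density is [L]⁻³ = [E]³/(ℏc)³.
1 GeV³ → 1/(ℏc)³ × (1 GeV in J)³ = 1.299e47 m⁻³.
Convert the energy scale: 1.27e-3 MeV³ = 1.27e-12 GeV³.
Result: 1.27e-12 × 1.299e47 = 1.650e35 m⁻³.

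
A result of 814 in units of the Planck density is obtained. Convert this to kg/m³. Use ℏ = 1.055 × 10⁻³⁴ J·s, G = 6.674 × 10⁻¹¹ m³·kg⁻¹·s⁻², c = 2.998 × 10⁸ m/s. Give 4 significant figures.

4.195 × 10⁹⁹ kg/m³

One Planck density: ρ_P = c⁵/(ℏG²) = 5.154 × 10⁹⁶ kg/m³.
814 × 5.154 × 10⁹⁶ kg/m³ = 4.195 × 10⁹⁹ kg/m³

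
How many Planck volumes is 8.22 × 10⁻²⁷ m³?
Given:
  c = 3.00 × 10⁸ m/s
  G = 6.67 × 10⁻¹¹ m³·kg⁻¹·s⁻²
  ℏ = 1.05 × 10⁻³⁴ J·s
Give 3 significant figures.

Planck volume: V_P = (ℏG/c³)^(3/2) = 4.18 × 10⁻¹⁰⁵ m³.
8.22 × 10⁻²⁷ / 4.18 × 10⁻¹⁰⁵ = 1.97 × 10⁷⁸

1.97 × 10⁷⁸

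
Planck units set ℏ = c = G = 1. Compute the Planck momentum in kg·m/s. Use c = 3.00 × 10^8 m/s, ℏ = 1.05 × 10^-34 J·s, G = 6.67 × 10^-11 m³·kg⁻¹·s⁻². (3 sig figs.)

Dimensional analysis gives p_P = √(ℏc³/G).
  = √(42.5)
  = 6.52 kg·m/s

6.52 kg·m/s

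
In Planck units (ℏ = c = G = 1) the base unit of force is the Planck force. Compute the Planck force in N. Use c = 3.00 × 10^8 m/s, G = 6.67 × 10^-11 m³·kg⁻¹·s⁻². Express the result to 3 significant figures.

1.21 × 10^44 N

F_P = c⁴/G
  = 8.10 × 10^33 / 6.67 × 10^-11
  = 1.21 × 10^44 N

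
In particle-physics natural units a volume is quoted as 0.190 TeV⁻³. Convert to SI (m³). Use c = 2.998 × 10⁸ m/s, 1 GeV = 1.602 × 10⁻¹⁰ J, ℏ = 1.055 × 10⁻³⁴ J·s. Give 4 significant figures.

Volume is [L]³ = [E]⁻³·(ℏc)³.
1 GeV⁻³ → (ℏc)³ × (1 GeV in J)⁻³ = 7.696 × 10⁻⁴⁸ m³.
Convert the energy scale: 0.190 TeV⁻³ = 1.90 × 10⁻¹⁰ GeV⁻³.
Result: 1.90 × 10⁻¹⁰ × 7.696 × 10⁻⁴⁸ = 1.462 × 10⁻⁵⁷ m³.

1.462 × 10⁻⁵⁷ m³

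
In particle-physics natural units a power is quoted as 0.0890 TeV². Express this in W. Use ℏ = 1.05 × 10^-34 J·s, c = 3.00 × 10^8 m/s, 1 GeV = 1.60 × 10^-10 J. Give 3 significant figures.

Power is [E]/[T] = [E]²/ℏ.
1 GeV² → 1/ℏ × (1 GeV in J)² = 2.44 × 10^14 W.
Convert the energy scale: 0.0890 TeV² = 8.90 × 10^4 GeV².
Result: 8.90 × 10^4 × 2.44 × 10^14 = 2.17 × 10^19 W.

2.17 × 10^19 W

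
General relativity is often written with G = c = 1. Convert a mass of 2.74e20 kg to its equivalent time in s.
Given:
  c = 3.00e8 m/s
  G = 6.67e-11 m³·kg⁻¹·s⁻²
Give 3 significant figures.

6.77e-16 s

Mass → time via G/c³.
2.74e20 kg × (G/c³) = 6.77e-16 s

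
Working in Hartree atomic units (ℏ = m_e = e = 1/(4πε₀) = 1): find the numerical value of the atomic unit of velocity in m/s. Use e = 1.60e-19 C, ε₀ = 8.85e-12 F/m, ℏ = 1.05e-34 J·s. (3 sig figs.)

Dimensional analysis gives v_au = e²/(4πε₀ℏ).
  = 2.56e-38 / 1.17e-44
  = 2.19e6 m/s

2.19e6 m/s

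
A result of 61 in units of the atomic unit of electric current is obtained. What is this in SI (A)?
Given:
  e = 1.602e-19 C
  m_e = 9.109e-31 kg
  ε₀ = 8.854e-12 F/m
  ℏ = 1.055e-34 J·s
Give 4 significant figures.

One atomic unit of electric current: I_au = e E_h/ℏ = m_e e⁵/((4πε₀)²ℏ³) = 6.612e-3 A.
61 × 6.612e-3 A = 0.4033 A

0.4033 A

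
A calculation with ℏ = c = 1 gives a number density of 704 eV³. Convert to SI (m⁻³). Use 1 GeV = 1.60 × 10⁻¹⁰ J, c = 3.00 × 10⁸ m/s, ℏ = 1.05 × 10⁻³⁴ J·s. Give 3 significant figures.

Number density is [L]⁻³ = [E]³/(ℏc)³.
1 GeV³ → 1/(ℏc)³ × (1 GeV in J)³ = 1.31 × 10⁴⁷ m⁻³.
Convert the energy scale: 704 eV³ = 7.04 × 10⁻²⁵ GeV³.
Result: 7.04 × 10⁻²⁵ × 1.31 × 10⁴⁷ = 9.23 × 10²² m⁻³.

9.23 × 10²² m⁻³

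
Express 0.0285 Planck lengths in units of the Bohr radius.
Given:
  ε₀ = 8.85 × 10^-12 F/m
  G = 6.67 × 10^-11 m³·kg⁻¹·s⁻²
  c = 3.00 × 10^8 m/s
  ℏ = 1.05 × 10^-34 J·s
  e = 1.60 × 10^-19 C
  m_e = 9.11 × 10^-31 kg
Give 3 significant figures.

8.73 × 10^-27

Planck length: ℓ_P = √(ℏG/c³) = 1.61 × 10^-35 m
Bohr radius: a₀ = 4πε₀ℏ²/(m_e e²) = 5.26 × 10^-11 m
0.0285 × 1.61 × 10^-35 / 5.26 × 10^-11 = 8.73 × 10^-27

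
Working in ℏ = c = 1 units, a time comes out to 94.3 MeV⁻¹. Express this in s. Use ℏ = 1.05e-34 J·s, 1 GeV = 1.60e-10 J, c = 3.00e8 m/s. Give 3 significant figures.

6.19e-20 s

A time is [E]⁻¹ in ℏ=c=1; restore one factor of ℏ.
1 GeV⁻¹ → ℏ × (1 GeV in J)⁻¹ = 6.56e-25 s.
Convert the energy scale: 94.3 MeV⁻¹ = 9.43e4 GeV⁻¹.
Result: 9.43e4 × 6.56e-25 = 6.19e-20 s.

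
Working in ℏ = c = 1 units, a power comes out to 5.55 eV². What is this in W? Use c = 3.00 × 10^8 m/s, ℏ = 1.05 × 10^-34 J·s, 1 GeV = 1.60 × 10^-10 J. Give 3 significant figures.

Power is [E]/[T] = [E]²/ℏ.
1 GeV² → 1/ℏ × (1 GeV in J)² = 2.44 × 10^14 W.
Convert the energy scale: 5.55 eV² = 5.55 × 10^-18 GeV².
Result: 5.55 × 10^-18 × 2.44 × 10^14 = 1.35 × 10^-3 W.

1.35 × 10^-3 W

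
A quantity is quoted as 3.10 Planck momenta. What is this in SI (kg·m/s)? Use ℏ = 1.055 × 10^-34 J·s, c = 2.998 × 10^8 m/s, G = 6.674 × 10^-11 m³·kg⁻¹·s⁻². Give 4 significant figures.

One Planck momentum: p_P = √(ℏc³/G) = 6.527 kg·m/s.
3.10 × 6.527 kg·m/s = 20.23 kg·m/s

20.23 kg·m/s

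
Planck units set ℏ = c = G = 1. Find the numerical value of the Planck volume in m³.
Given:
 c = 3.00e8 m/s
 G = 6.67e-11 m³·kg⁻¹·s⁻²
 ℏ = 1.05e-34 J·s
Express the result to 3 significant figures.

4.18e-105 m³

The unique combination of the constants set to 1 with dimensions of volume is V_P = (ℏG/c³)^(3/2).
  = √(1.75e-209)
  = 4.18e-105 m³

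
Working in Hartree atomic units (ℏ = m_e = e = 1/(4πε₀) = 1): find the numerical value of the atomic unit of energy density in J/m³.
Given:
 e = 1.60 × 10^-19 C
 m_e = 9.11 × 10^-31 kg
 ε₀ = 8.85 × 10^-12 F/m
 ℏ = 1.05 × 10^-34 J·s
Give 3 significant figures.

From ℏ = m_e = e = 1/(4πε₀) = 1 the energy density scale is u_au = E_h/a₀³ = m_e⁴e¹⁰/((4πε₀)⁵ℏ⁸).
E_h = 4.38 × 10^-18 J
a₀ = 5.26 × 10^-11 m
E_h/a₀³ = 3.01 × 10^13 J/m³

3.01 × 10^13 J/m³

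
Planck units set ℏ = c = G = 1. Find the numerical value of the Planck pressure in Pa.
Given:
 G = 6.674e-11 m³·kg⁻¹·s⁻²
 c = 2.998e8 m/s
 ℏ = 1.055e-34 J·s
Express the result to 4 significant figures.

From ℏ = c = G = 1 the pressure scale is p_P = c⁷/(ℏG²).
  = 2.177e59 / 4.699e-55
  = 4.632e113 Pa

4.632e113 Pa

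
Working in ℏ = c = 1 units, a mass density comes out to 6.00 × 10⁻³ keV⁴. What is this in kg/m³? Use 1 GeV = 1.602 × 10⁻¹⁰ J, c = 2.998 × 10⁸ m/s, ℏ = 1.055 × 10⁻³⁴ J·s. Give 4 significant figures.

1.390 × 10⁻⁶ kg/m³

Mass density is [E]/(c²[L]³) = [E]⁴/(ℏ³c⁵).
1 GeV⁴ → 1/(ℏ³c⁵) × (1 GeV in J)⁴ = 2.316 × 10²⁰ kg/m³.
Convert the energy scale: 6.00 × 10⁻³ keV⁴ = 6.00 × 10⁻²⁷ GeV⁴.
Result: 6.00 × 10⁻²⁷ × 2.316 × 10²⁰ = 1.390 × 10⁻⁶ kg/m³.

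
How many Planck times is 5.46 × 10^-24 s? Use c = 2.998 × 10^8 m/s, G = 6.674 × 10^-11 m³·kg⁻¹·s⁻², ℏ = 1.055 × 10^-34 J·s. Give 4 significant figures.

1.013 × 10^20

Planck time: t_P = √(ℏG/c⁵) = 5.392 × 10^-44 s.
5.46 × 10^-24 / 5.392 × 10^-44 = 1.013 × 10^20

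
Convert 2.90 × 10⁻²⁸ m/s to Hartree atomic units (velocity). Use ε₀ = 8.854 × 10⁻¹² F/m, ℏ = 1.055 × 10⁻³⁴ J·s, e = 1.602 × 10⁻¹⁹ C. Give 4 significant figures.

1.326 × 10⁻³⁴

atomic unit of velocity: v_au = e²/(4πε₀ℏ) = 2.186 × 10⁶ m/s.
2.90 × 10⁻²⁸ / 2.186 × 10⁶ = 1.326 × 10⁻³⁴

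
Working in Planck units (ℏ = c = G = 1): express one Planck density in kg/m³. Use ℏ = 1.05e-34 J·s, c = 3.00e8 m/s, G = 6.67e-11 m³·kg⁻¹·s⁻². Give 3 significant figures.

Dimensional analysis gives ρ_P = c⁵/(ℏG²).
  = 2.43e42 / 4.67e-55
  = 5.20e96 kg/m³

5.20e96 kg/m³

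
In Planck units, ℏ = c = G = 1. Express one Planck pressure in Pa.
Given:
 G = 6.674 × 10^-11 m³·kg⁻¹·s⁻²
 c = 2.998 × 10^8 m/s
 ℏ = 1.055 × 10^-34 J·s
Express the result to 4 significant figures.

From ℏ = c = G = 1 the pressure scale is p_P = c⁷/(ℏG²).
  = 2.177 × 10^59 / 4.699 × 10^-55
  = 4.632 × 10^113 Pa

4.632 × 10^113 Pa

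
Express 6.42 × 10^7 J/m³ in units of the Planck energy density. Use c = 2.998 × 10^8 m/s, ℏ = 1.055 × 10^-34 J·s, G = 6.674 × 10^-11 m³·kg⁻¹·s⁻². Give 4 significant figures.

Planck energy density: u_P = c⁷/(ℏG²) = 4.632 × 10^113 J/m³.
6.42 × 10^7 / 4.632 × 10^113 = 1.386 × 10^-106

1.386 × 10^-106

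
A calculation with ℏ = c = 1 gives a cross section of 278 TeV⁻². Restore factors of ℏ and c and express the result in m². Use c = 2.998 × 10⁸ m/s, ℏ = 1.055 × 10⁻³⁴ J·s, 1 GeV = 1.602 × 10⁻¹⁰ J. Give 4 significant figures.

Area is [L]² = [E]⁻²·(ℏc)²; restore (ℏc)².
1 GeV⁻² → (ℏc)² × (1 GeV in J)⁻² = 3.898 × 10⁻³² m².
Convert the energy scale: 278 TeV⁻² = 2.78 × 10⁻⁴ GeV⁻².
Result: 2.78 × 10⁻⁴ × 3.898 × 10⁻³² = 1.084 × 10⁻³⁵ m².

1.084 × 10⁻³⁵ m²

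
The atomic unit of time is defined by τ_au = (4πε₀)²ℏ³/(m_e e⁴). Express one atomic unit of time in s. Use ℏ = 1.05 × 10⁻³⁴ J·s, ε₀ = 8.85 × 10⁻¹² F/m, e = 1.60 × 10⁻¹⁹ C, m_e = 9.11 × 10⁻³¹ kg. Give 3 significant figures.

2.40 × 10⁻¹⁷ s

τ_au = (4πε₀)²ℏ³/(m_e e⁴)
E_h = 4.38 × 10⁻¹⁸ J
ℏ/E_h = 2.40 × 10⁻¹⁷ s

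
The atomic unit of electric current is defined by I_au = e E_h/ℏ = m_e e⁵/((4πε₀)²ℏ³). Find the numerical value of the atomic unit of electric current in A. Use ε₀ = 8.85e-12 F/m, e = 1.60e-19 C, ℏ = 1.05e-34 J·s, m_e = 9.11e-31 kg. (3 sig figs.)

I_au = e E_h/ℏ = m_e e⁵/((4πε₀)²ℏ³)
E_h = 4.38e-18 J
e·E_h/ℏ = 6.67e-3 A

6.67e-3 A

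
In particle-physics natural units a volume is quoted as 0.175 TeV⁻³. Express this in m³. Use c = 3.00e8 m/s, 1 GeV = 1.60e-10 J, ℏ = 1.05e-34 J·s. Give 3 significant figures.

1.34e-57 m³

Volume is [L]³ = [E]⁻³·(ℏc)³.
1 GeV⁻³ → (ℏc)³ × (1 GeV in J)⁻³ = 7.63e-48 m³.
Convert the energy scale: 0.175 TeV⁻³ = 1.75e-10 GeV⁻³.
Result: 1.75e-10 × 7.63e-48 = 1.34e-57 m³.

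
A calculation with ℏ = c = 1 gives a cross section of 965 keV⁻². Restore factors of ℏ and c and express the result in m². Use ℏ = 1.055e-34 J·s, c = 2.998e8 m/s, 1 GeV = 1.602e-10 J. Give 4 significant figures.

3.762e-17 m²

Area is [L]² = [E]⁻²·(ℏc)²; restore (ℏc)².
1 GeV⁻² → (ℏc)² × (1 GeV in J)⁻² = 3.898e-32 m².
Convert the energy scale: 965 keV⁻² = 9.65e14 GeV⁻².
Result: 9.65e14 × 3.898e-32 = 3.762e-17 m².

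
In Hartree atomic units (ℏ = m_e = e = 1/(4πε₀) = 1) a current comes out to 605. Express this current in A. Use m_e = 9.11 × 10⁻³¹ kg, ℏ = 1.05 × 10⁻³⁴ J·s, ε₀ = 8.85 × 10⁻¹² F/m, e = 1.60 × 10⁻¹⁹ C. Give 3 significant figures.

4.04 A

One atomic unit of electric current: I_au = e E_h/ℏ = m_e e⁵/((4πε₀)²ℏ³) = 6.67 × 10⁻³ A.
605 × 6.67 × 10⁻³ A = 4.04 A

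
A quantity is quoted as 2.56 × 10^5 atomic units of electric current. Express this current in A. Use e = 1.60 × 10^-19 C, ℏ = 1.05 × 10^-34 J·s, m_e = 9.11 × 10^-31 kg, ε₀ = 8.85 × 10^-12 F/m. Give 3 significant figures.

One atomic unit of electric current: I_au = e E_h/ℏ = m_e e⁵/((4πε₀)²ℏ³) = 6.67 × 10^-3 A.
2.56 × 10^5 × 6.67 × 10^-3 A = 1.71 × 10^3 A

1.71 × 10^3 A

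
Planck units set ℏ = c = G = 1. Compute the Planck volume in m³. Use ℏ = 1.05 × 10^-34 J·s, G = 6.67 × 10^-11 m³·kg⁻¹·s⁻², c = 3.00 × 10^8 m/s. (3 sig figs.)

4.18 × 10^-105 m³

The unique combination of the constants set to 1 with dimensions of volume is V_P = (ℏG/c³)^(3/2).
  = √(1.75 × 10^-209)
  = 4.18 × 10^-105 m³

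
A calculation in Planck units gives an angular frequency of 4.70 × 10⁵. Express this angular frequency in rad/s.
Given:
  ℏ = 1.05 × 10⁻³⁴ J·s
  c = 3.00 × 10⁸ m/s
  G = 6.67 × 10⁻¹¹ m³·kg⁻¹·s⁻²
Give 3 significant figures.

8.75 × 10⁴⁸ rad/s

One Planck angular frequency: ω_P = √(c⁵/(ℏG)) = 1.86 × 10⁴³ rad/s.
4.70 × 10⁵ × 1.86 × 10⁴³ rad/s = 8.75 × 10⁴⁸ rad/s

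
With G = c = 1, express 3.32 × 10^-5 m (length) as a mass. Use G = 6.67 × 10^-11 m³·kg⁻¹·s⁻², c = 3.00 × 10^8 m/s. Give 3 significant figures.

Length → mass via c²/G.
3.32 × 10^-5 m × (c²/G) = 4.48 × 10^22 kg

4.48 × 10^22 kg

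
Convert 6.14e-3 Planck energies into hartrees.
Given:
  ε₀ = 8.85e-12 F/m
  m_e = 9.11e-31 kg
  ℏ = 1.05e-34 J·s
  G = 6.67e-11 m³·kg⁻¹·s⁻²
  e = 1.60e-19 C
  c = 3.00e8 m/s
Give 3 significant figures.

2.74e24

Planck energy: E_P = √(ℏc⁵/G) = 1.96e9 J
hartree: E_h = m_e e⁴/(4πε₀ℏ)² = 4.38e-18 J
6.14e-3 × 1.96e9 / 4.38e-18 = 2.74e24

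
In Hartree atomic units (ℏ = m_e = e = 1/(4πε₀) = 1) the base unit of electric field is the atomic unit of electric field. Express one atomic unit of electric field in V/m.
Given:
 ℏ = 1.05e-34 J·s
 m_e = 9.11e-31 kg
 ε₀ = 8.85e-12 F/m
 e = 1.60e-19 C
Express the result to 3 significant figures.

E_au = E_h/(e a₀) = m_e²e⁵/((4πε₀)³ℏ⁴)
E_h = 4.38e-18 J
a₀ = 5.26e-11 m
E_h/(e·a₀) = 5.20e11 V/m

5.20e11 V/m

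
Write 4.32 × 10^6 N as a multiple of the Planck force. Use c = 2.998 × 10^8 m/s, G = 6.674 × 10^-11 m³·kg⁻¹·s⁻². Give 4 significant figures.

Planck force: F_P = c⁴/G = 1.210 × 10^44 N.
4.32 × 10^6 / 1.210 × 10^44 = 3.569 × 10^-38

3.569 × 10^-38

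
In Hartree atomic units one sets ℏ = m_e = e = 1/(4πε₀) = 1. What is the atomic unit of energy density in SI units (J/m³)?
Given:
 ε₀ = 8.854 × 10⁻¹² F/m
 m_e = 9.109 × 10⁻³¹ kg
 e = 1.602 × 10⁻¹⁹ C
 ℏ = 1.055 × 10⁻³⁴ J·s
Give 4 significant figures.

2.929 × 10¹³ J/m³

u_au = E_h/a₀³ = m_e⁴e¹⁰/((4πε₀)⁵ℏ⁸)
E_h = 4.354 × 10⁻¹⁸ J
a₀ = 5.297 × 10⁻¹¹ m
E_h/a₀³ = 2.929 × 10¹³ J/m³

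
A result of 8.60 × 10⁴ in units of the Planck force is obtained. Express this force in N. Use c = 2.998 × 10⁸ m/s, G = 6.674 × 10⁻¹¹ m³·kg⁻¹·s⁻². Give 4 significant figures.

1.041 × 10⁴⁹ N

One Planck force: F_P = c⁴/G = 1.210 × 10⁴⁴ N.
8.60 × 10⁴ × 1.210 × 10⁴⁴ N = 1.041 × 10⁴⁹ N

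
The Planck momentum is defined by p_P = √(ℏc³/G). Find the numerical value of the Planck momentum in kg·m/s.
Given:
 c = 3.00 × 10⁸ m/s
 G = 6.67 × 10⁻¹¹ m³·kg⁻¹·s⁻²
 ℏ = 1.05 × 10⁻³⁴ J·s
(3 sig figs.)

p_P = √(ℏc³/G)
  = √(42.5)
  = 6.52 kg·m/s

6.52 kg·m/s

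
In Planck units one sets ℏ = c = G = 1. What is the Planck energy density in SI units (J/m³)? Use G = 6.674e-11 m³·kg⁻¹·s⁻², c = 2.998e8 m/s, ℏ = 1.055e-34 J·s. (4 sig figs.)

4.632e113 J/m³

u_P = c⁷/(ℏG²)
  = 2.177e59 / 4.699e-55
  = 4.632e113 J/m³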